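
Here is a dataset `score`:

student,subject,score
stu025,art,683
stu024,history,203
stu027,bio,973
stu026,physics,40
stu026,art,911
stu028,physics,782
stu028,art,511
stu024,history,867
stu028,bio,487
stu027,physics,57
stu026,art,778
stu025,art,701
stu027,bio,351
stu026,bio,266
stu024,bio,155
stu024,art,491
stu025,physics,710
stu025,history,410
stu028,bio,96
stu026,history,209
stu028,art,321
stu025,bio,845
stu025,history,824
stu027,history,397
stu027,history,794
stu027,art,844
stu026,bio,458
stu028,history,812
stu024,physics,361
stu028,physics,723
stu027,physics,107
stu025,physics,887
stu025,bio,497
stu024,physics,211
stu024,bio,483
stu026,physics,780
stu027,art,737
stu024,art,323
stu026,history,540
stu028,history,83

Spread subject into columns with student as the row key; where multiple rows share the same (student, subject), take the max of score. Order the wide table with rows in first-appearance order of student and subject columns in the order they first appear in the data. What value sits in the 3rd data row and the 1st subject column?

844

With rows in first-appearance order of student, row 3 is student=stu027. subject columns in first-appearance order: art, history, bio, physics; column 1 is art.
Long rows with student=stu027, subject=art: max(844, 737) = 844.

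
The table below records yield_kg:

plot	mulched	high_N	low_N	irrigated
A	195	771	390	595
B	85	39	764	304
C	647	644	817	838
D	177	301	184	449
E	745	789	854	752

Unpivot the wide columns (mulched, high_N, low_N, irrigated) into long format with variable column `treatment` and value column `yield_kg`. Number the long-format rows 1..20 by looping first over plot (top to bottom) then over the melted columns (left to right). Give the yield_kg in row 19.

20 rows total (5 × 4). Row 19: index ⌊(19-1)/4⌋ = 4 into plot → E; (19-1) mod 4 = 2 into the melted columns → low_N.
So row 19 is (E, low_N, 854); yield_kg = 854.

854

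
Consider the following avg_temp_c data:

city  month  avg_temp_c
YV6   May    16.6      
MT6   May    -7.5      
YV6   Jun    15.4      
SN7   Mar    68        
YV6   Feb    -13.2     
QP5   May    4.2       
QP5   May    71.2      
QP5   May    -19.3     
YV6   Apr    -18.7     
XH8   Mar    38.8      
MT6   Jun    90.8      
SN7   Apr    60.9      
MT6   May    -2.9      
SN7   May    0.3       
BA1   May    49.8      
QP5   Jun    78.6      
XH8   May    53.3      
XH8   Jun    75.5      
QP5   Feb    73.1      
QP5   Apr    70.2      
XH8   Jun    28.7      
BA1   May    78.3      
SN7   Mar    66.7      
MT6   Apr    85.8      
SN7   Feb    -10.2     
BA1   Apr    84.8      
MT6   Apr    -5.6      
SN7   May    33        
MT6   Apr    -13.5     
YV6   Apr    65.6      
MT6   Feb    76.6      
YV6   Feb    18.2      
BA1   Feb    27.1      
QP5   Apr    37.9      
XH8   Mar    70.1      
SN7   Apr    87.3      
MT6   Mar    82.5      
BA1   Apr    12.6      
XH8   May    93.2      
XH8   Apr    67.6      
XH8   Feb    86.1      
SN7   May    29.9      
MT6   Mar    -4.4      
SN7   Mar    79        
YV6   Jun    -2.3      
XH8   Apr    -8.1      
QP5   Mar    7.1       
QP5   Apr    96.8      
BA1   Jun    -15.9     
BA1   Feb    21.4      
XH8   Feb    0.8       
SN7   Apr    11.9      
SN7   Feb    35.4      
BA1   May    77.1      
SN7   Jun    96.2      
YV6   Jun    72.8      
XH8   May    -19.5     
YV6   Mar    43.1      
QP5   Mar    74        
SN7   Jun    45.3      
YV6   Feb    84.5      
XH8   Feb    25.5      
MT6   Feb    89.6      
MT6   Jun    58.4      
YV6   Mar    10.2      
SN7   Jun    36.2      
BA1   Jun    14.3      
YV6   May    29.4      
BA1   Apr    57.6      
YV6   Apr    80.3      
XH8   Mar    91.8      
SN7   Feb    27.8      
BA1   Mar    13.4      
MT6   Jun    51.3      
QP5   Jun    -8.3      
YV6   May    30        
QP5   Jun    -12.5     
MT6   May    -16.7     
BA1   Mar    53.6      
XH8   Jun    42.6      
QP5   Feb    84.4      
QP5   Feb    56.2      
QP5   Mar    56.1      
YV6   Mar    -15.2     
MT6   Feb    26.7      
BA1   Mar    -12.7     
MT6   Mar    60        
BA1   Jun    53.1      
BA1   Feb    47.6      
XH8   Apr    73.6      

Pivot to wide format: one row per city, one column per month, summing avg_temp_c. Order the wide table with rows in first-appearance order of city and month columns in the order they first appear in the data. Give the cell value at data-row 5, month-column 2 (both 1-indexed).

With rows in first-appearance order of city, row 5 is city=XH8. month columns in first-appearance order: May, Jun, Mar, Feb, Apr; column 2 is Jun.
Long rows with city=XH8, month=Jun: 75.5 + 28.7 + 42.6 = 146.8.

146.8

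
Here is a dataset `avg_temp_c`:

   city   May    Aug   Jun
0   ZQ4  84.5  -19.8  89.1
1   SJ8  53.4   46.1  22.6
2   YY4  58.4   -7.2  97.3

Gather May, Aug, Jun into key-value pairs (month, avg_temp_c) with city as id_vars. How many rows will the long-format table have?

3 city values × 3 melted columns = 9 rows.

9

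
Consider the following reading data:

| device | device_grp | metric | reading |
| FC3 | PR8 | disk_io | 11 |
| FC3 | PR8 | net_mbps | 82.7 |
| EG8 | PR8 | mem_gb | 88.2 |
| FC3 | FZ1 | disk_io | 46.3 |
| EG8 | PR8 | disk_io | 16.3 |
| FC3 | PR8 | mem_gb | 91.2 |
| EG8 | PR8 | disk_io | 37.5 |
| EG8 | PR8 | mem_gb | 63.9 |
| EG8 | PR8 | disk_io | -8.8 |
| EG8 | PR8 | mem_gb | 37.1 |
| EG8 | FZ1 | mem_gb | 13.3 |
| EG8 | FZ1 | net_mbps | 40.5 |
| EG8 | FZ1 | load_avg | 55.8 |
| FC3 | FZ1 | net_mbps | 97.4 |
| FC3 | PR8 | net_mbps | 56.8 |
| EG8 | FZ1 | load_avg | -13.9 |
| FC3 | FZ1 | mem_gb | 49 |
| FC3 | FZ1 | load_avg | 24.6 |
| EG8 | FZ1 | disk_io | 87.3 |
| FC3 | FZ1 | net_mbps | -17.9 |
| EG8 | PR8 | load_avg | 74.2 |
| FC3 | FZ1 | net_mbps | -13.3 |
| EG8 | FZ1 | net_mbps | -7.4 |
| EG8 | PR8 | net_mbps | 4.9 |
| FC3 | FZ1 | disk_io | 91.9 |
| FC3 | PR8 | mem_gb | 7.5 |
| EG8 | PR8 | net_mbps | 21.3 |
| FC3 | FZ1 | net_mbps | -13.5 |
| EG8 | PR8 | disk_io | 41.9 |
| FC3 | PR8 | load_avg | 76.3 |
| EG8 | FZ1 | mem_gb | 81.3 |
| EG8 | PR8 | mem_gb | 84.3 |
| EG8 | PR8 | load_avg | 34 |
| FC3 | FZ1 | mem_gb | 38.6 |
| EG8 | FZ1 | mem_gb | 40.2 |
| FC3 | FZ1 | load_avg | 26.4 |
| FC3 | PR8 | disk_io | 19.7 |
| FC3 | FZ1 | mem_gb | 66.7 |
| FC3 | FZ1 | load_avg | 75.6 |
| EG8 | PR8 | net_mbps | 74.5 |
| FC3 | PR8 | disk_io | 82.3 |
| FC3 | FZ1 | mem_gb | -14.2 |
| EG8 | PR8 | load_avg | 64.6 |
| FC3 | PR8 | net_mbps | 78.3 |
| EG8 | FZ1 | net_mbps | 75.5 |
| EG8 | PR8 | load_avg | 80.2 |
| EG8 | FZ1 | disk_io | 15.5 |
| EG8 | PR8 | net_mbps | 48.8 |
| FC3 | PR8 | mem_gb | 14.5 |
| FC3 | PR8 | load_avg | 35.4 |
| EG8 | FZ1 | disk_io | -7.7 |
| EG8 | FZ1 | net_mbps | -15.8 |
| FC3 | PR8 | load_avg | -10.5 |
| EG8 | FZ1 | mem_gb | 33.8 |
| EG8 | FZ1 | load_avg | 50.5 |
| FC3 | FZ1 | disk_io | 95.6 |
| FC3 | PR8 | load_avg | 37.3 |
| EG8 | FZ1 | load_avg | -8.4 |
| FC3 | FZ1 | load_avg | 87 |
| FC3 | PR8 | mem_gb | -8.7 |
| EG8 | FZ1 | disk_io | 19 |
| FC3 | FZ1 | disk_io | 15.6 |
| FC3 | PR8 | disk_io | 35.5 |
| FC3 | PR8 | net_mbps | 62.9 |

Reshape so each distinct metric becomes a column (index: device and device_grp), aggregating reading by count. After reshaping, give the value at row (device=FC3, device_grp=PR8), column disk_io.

4

Rows with device=FC3, device_grp=PR8 and metric=disk_io: reading values are 11, 19.7, 82.3, 35.5.
4 rows match — count = 4.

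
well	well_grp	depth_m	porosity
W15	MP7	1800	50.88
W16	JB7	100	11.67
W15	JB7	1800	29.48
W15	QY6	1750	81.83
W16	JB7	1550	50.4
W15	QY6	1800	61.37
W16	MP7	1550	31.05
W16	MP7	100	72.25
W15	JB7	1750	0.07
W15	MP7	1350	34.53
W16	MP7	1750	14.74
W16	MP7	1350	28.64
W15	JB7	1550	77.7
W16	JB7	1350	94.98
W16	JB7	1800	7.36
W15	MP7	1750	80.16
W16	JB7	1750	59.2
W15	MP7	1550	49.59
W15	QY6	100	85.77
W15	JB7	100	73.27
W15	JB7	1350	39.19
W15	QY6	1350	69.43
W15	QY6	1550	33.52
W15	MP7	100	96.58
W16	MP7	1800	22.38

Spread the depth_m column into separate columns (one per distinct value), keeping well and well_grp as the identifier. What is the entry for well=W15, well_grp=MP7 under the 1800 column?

Wide layout: rows indexed by well and well_grp, columns are the 5 distinct depth_m values (1800, 100, 1750, 1550, 1350).
Cell (well=W15, well_grp=MP7, depth_m=1800) draws from the long row where well=W15, well_grp=MP7 and depth_m=1800, which has porosity=50.88.

50.88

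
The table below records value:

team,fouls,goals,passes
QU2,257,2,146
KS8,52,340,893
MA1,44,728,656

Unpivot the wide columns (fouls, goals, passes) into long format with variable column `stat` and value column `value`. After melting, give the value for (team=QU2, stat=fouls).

Unpivoting turns each (team, wide-column) pair into one long row.
The wide cell at row QU2, column fouls holds 257, so the long row (QU2, fouls) has value=257.

257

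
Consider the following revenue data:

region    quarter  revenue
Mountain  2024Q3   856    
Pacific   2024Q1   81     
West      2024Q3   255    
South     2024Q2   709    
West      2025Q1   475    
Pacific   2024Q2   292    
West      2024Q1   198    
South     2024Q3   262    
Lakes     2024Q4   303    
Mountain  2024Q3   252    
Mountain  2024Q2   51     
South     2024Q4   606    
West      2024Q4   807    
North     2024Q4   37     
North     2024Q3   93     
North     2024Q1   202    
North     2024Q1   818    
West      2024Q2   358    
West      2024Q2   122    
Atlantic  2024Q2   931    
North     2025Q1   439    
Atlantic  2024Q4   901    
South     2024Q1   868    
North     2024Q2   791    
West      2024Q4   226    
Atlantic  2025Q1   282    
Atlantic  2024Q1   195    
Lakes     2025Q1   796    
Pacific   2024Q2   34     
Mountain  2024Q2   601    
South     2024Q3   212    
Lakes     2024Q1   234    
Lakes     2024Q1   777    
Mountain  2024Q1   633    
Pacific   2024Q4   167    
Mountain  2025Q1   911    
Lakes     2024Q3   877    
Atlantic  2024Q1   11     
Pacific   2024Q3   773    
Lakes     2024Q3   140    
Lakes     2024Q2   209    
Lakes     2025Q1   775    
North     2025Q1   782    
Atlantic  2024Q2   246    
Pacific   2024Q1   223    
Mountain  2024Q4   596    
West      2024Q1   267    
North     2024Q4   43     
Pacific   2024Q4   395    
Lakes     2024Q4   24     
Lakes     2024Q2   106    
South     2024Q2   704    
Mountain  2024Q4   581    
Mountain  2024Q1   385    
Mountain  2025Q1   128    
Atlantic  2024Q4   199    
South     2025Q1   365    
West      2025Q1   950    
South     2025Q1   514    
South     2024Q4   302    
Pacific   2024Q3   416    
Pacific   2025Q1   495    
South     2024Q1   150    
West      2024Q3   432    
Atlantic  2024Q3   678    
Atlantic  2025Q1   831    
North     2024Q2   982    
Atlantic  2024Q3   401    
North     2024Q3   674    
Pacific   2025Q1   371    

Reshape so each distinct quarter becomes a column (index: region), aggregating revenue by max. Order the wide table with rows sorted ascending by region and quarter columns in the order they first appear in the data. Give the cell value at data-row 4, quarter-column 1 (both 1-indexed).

With rows sorted ascending by region, row 4 is region=North. quarter columns in first-appearance order: 2024Q3, 2024Q1, 2024Q2, 2025Q1, 2024Q4; column 1 is 2024Q3.
Long rows with region=North, quarter=2024Q3: max(93, 674) = 674.

674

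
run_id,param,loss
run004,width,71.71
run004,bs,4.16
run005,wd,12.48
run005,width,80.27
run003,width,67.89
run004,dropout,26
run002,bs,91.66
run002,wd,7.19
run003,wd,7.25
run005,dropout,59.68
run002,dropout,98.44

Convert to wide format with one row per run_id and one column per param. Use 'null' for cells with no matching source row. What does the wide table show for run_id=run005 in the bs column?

null

No long-format row has run_id=run005 and param=bs, so the cell is null.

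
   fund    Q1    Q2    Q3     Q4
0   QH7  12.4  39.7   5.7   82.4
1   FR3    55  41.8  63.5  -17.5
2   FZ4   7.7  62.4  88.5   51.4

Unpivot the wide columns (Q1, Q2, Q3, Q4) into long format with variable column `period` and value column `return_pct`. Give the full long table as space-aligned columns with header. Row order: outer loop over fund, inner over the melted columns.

Each (fund, column) pair becomes one row: 3 × 4 = 12 rows.
For example, (QH7, Q1) → return_pct=12.4.

fund  period  return_pct
QH7   Q1      12.4      
QH7   Q2      39.7      
QH7   Q3      5.7       
QH7   Q4      82.4      
FR3   Q1      55        
FR3   Q2      41.8      
FR3   Q3      63.5      
FR3   Q4      -17.5     
FZ4   Q1      7.7       
FZ4   Q2      62.4      
FZ4   Q3      88.5      
FZ4   Q4      51.4      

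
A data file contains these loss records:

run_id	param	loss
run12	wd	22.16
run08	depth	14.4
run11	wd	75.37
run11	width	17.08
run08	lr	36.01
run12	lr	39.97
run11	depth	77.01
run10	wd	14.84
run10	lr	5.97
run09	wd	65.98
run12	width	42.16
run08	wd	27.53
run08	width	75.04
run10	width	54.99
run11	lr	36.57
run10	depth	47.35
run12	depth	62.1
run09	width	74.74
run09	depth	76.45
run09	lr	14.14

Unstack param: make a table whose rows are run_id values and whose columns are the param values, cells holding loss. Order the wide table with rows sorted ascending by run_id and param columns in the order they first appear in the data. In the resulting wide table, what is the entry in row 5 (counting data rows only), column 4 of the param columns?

39.97

With rows sorted ascending by run_id, row 5 is run_id=run12. param columns in first-appearance order: wd, depth, width, lr; column 4 is lr.
Long rows with run_id=run12, param=lr: loss = 39.97.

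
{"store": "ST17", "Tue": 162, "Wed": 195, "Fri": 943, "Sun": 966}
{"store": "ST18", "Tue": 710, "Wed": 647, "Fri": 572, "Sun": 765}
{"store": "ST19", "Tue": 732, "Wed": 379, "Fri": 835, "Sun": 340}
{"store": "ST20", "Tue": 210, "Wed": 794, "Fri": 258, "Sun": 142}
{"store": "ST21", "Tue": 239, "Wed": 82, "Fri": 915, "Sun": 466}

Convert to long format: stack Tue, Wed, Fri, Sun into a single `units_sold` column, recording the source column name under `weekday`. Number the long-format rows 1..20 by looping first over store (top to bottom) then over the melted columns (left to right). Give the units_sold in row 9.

20 rows total (5 × 4). Row 9: index ⌊(9-1)/4⌋ = 2 into store → ST19; (9-1) mod 4 = 0 into the melted columns → Tue.
So row 9 is (ST19, Tue, 732); units_sold = 732.

732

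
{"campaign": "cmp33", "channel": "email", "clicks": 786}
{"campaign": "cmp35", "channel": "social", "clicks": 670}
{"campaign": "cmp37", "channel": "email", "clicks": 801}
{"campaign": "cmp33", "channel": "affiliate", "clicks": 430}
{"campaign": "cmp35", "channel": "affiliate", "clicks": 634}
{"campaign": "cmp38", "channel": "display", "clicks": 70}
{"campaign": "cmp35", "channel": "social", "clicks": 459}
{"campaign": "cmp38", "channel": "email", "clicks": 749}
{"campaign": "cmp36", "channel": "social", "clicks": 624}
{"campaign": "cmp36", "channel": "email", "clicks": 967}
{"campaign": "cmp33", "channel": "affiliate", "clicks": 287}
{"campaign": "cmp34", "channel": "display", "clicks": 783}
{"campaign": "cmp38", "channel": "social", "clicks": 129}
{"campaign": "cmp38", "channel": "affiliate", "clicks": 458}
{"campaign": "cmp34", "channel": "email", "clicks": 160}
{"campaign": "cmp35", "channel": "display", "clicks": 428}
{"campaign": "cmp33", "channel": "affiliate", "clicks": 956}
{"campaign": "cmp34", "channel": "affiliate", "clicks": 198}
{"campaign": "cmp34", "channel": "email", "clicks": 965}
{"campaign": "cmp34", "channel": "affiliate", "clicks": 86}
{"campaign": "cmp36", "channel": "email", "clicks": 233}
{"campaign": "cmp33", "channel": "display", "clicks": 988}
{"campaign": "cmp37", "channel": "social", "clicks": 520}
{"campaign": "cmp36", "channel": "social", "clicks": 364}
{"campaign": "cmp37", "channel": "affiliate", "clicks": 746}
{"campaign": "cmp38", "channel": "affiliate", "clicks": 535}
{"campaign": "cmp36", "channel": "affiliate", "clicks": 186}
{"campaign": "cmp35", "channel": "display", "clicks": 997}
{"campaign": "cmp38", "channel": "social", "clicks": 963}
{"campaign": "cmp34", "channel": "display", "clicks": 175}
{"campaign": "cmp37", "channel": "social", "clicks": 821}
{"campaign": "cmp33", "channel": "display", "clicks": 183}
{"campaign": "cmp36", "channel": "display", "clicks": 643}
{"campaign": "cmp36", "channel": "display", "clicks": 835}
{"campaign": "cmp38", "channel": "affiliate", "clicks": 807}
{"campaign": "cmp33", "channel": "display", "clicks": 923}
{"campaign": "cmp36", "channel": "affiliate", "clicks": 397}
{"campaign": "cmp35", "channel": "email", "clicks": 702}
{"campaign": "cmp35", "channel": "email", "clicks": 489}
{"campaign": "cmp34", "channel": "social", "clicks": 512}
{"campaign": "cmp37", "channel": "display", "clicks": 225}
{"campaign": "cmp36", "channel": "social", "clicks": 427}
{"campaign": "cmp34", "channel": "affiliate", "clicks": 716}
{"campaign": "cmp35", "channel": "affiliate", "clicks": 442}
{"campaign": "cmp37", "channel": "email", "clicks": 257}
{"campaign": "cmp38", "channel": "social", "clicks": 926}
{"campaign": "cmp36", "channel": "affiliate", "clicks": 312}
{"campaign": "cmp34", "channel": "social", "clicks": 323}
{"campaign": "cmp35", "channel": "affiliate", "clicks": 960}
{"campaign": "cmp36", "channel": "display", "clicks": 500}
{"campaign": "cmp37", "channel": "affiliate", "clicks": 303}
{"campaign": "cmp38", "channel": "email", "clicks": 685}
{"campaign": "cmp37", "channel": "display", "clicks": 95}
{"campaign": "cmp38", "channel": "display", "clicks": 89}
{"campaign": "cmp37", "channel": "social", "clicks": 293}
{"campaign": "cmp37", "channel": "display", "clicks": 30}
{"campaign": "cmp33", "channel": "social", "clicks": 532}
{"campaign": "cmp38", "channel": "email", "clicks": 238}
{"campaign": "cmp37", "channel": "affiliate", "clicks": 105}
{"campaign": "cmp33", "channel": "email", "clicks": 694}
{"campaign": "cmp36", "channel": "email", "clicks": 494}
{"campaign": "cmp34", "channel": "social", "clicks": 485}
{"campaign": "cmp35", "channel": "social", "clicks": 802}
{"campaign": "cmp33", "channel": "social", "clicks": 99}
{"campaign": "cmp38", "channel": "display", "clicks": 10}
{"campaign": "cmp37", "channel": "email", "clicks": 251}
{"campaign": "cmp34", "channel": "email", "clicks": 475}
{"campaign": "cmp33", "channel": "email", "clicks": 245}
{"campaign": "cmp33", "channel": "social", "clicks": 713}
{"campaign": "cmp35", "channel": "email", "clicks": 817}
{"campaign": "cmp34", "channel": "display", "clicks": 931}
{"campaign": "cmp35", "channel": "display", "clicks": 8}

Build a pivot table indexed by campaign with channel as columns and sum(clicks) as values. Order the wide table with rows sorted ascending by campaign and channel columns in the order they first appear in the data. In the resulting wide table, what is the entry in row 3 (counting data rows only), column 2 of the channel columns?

With rows sorted ascending by campaign, row 3 is campaign=cmp35. channel columns in first-appearance order: email, social, affiliate, display; column 2 is social.
Long rows with campaign=cmp35, channel=social: 670 + 459 + 802 = 1931.

1931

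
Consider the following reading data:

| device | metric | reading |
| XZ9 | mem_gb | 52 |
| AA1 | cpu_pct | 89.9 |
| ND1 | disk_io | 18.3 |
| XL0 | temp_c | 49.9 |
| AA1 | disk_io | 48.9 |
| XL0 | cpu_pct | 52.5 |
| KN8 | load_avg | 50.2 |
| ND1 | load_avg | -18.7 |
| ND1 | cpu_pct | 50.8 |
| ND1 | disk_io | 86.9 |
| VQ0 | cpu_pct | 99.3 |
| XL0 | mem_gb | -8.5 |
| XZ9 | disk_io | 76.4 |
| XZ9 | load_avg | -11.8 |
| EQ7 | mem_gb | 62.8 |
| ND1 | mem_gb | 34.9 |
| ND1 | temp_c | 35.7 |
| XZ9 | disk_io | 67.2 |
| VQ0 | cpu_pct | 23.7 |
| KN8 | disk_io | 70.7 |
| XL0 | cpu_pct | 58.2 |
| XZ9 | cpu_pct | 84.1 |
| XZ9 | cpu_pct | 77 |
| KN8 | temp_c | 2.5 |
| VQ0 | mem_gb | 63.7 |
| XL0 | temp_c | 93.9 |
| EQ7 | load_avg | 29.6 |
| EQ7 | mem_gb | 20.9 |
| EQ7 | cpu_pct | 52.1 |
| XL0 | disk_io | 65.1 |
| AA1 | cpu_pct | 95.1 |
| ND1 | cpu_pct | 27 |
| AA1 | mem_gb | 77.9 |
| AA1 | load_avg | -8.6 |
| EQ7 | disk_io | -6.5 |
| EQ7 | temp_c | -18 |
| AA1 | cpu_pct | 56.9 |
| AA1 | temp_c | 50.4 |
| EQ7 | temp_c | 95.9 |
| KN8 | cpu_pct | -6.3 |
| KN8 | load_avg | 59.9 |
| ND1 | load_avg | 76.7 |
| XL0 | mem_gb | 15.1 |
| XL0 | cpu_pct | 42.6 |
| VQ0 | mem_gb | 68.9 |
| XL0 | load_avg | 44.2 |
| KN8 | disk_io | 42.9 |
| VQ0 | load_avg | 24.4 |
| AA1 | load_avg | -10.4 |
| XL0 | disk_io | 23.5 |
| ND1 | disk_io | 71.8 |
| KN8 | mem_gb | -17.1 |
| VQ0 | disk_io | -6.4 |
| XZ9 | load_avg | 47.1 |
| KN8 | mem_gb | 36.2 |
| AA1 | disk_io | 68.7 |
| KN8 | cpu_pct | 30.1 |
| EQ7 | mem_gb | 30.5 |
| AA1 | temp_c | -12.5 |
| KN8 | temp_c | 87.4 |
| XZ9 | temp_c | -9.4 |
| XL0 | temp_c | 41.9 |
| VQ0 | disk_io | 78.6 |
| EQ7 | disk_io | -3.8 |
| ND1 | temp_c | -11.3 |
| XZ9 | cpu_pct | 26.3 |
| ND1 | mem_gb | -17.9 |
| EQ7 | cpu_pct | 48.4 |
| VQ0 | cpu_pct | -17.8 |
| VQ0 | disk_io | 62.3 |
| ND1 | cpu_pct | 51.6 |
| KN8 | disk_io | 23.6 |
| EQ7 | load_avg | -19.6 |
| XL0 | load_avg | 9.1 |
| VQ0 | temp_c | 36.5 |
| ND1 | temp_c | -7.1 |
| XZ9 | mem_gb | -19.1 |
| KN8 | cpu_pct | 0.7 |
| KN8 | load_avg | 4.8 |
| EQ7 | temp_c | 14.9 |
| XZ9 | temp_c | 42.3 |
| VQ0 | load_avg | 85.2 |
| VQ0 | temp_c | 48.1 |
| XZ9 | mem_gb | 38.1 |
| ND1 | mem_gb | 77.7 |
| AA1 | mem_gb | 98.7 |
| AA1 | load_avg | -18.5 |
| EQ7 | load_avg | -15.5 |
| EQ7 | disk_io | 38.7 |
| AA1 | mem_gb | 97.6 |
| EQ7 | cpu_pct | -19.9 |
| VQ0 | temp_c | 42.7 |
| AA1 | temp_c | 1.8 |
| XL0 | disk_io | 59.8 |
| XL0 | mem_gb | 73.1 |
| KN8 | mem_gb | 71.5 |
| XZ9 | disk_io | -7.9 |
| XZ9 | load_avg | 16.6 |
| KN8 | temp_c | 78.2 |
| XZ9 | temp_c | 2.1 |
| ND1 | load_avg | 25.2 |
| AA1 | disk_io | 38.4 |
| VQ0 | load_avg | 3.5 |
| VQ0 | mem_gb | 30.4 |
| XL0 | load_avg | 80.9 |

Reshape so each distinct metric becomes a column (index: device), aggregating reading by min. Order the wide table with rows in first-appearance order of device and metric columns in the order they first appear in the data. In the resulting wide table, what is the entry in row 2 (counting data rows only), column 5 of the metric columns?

-18.5

With rows in first-appearance order of device, row 2 is device=AA1. metric columns in first-appearance order: mem_gb, cpu_pct, disk_io, temp_c, load_avg; column 5 is load_avg.
Long rows with device=AA1, metric=load_avg: min(-8.6, -10.4, -18.5) = -18.5.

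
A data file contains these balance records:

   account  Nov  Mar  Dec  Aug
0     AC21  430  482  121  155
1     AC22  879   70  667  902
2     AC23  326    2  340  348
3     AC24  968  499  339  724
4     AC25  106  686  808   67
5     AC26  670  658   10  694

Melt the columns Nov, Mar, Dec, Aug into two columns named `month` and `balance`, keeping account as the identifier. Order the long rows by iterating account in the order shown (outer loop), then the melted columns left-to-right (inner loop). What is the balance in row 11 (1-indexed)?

24 rows total (6 × 4). Row 11: index ⌊(11-1)/4⌋ = 2 into account → AC23; (11-1) mod 4 = 2 into the melted columns → Dec.
So row 11 is (AC23, Dec, 340); balance = 340.

340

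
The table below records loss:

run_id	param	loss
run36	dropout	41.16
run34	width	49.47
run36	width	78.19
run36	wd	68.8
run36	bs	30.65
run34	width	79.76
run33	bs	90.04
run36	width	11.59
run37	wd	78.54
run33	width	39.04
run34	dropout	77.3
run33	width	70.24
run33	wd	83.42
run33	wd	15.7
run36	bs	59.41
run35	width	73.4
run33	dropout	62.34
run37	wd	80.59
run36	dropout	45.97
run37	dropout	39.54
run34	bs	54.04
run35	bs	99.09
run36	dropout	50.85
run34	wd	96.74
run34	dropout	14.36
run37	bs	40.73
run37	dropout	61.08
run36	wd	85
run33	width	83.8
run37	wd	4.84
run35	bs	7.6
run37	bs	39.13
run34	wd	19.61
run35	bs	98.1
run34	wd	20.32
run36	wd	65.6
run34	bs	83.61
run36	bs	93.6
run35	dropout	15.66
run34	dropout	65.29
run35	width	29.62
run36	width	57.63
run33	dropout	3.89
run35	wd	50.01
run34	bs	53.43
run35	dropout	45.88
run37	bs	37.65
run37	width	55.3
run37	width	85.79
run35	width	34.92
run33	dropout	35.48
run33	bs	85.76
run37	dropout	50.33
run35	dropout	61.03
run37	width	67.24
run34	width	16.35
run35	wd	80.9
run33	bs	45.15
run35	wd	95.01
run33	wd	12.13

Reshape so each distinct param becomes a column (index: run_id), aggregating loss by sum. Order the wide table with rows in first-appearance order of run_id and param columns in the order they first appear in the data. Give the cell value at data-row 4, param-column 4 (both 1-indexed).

With rows in first-appearance order of run_id, row 4 is run_id=run37. param columns in first-appearance order: dropout, width, wd, bs; column 4 is bs.
Long rows with run_id=run37, param=bs: 40.73 + 39.13 + 37.65 = 117.51.

117.51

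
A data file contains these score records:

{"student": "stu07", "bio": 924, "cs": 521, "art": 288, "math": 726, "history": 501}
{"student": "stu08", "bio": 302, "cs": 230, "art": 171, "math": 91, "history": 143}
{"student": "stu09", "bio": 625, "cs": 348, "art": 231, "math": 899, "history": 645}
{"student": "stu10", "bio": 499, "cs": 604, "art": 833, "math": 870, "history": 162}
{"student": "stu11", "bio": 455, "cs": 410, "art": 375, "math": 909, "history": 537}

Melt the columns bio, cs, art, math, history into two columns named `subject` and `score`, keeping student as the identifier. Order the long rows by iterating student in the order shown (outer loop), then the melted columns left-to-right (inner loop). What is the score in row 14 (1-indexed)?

25 rows total (5 × 5). Row 14: index ⌊(14-1)/5⌋ = 2 into student → stu09; (14-1) mod 5 = 3 into the melted columns → math.
So row 14 is (stu09, math, 899); score = 899.

899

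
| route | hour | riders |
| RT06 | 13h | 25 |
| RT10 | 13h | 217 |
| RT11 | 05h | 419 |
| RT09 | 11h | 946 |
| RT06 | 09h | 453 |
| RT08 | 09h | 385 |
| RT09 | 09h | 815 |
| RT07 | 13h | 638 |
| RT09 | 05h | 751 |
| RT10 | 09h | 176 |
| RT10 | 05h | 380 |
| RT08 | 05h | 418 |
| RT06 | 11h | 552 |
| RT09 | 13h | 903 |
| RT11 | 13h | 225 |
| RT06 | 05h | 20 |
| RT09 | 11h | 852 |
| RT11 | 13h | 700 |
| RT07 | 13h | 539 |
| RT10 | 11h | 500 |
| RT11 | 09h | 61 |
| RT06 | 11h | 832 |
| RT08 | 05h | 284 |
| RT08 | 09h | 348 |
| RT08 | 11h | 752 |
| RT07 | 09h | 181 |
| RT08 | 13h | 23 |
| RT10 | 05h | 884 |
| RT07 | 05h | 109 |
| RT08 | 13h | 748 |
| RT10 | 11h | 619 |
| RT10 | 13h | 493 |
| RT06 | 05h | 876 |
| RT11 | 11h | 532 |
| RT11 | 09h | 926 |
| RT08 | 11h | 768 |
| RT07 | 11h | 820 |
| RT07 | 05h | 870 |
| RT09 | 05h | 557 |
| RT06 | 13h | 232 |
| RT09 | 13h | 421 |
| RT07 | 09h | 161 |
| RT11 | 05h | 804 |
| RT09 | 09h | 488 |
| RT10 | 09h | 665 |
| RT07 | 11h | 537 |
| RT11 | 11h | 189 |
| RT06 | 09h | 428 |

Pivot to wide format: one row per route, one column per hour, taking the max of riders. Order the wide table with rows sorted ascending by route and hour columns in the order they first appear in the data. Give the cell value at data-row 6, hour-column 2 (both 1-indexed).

804

With rows sorted ascending by route, row 6 is route=RT11. hour columns in first-appearance order: 13h, 05h, 11h, 09h; column 2 is 05h.
Long rows with route=RT11, hour=05h: max(419, 804) = 804.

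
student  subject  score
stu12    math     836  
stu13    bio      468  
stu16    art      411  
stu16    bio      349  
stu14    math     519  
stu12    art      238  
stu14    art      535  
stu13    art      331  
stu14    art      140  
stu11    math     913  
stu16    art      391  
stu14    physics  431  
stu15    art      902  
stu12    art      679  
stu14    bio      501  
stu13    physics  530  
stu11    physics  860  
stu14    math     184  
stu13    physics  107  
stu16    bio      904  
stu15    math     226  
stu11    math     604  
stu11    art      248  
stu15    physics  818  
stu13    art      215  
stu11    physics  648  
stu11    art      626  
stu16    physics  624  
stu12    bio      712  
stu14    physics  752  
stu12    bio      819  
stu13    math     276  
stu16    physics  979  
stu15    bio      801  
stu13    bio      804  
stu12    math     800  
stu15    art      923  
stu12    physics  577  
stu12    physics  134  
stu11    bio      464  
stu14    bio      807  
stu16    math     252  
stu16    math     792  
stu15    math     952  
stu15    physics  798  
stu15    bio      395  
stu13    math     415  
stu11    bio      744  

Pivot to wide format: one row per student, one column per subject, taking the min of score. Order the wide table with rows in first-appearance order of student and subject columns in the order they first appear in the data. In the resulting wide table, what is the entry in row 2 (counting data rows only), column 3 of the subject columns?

215

With rows in first-appearance order of student, row 2 is student=stu13. subject columns in first-appearance order: math, bio, art, physics; column 3 is art.
Long rows with student=stu13, subject=art: min(331, 215) = 215.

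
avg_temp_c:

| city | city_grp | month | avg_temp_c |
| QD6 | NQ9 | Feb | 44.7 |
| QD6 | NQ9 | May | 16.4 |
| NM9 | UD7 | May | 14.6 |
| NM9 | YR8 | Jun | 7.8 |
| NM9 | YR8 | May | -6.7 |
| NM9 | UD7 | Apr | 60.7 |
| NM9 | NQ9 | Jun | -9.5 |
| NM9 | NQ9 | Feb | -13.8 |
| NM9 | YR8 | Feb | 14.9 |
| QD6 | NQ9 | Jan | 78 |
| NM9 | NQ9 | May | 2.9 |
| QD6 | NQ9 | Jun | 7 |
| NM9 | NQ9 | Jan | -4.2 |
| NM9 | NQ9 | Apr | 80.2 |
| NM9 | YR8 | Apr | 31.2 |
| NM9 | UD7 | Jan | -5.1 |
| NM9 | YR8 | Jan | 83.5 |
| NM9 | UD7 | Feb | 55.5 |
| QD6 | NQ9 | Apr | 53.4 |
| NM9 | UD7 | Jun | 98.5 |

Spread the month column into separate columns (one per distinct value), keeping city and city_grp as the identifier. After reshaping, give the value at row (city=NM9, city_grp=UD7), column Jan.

Wide layout: rows indexed by city and city_grp, columns are the 5 distinct month values (Feb, May, Jun, Apr, Jan).
Cell (city=NM9, city_grp=UD7, month=Jan) draws from the long row where city=NM9, city_grp=UD7 and month=Jan, which has avg_temp_c=-5.1.

-5.1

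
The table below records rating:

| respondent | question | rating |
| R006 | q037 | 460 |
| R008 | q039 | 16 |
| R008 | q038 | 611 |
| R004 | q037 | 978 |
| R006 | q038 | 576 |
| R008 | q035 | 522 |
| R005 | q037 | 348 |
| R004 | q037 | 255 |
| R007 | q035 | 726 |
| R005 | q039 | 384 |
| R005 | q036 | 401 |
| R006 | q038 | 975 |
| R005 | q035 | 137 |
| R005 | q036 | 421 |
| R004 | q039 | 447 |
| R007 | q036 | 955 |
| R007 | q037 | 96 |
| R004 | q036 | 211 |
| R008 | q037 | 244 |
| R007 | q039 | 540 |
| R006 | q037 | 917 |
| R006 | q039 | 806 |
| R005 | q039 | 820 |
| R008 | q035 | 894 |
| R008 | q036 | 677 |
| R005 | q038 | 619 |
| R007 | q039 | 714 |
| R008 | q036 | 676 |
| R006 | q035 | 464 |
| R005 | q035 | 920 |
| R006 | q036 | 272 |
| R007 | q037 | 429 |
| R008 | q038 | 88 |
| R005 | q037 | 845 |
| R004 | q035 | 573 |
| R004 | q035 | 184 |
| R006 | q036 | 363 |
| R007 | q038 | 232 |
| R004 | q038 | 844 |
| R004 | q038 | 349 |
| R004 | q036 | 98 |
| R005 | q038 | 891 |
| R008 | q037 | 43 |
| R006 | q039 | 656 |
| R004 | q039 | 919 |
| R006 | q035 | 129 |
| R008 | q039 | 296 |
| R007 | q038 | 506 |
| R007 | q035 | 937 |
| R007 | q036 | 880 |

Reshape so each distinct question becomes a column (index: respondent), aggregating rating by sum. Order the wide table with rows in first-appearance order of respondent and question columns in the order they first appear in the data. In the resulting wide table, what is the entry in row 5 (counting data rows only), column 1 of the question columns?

525

With rows in first-appearance order of respondent, row 5 is respondent=R007. question columns in first-appearance order: q037, q039, q038, q035, q036; column 1 is q037.
Long rows with respondent=R007, question=q037: 96 + 429 = 525.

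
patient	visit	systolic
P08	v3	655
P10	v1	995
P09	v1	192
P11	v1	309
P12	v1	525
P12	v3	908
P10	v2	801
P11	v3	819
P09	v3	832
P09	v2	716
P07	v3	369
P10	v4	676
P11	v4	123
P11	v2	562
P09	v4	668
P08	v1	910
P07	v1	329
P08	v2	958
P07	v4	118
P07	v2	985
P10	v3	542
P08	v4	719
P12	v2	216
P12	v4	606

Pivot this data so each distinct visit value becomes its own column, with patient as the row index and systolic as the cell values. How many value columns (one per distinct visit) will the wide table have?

4

4 distinct visit values: v1, v2, v3, v4.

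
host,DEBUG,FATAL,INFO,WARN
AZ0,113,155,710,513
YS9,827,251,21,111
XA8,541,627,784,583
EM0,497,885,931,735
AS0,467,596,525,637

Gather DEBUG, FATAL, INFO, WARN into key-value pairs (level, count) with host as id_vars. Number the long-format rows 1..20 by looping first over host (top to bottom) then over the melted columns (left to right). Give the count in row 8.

20 rows total (5 × 4). Row 8: index ⌊(8-1)/4⌋ = 1 into host → YS9; (8-1) mod 4 = 3 into the melted columns → WARN.
So row 8 is (YS9, WARN, 111); count = 111.

111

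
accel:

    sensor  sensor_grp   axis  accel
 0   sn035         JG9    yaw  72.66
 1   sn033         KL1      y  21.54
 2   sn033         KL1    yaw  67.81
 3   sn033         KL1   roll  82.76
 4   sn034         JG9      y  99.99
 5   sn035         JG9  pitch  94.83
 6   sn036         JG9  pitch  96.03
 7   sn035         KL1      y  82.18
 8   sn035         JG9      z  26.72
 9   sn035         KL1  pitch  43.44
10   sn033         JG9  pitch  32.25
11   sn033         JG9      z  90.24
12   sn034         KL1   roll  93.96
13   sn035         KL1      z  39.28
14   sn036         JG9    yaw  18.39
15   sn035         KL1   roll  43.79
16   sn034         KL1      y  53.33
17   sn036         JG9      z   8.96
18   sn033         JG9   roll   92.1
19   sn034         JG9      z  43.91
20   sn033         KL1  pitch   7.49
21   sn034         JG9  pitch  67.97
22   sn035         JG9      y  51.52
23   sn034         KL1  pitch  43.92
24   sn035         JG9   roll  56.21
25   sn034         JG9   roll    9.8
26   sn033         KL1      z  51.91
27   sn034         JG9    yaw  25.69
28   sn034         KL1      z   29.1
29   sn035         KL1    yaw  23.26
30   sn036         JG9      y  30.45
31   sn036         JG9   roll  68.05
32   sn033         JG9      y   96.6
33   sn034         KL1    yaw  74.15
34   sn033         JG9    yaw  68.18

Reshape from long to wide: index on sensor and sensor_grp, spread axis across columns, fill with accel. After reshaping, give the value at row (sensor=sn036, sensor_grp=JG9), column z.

8.96

Wide layout: rows indexed by sensor and sensor_grp, columns are the 5 distinct axis values (yaw, y, roll, pitch, z).
Cell (sensor=sn036, sensor_grp=JG9, axis=z) draws from the long row where sensor=sn036, sensor_grp=JG9 and axis=z, which has accel=8.96.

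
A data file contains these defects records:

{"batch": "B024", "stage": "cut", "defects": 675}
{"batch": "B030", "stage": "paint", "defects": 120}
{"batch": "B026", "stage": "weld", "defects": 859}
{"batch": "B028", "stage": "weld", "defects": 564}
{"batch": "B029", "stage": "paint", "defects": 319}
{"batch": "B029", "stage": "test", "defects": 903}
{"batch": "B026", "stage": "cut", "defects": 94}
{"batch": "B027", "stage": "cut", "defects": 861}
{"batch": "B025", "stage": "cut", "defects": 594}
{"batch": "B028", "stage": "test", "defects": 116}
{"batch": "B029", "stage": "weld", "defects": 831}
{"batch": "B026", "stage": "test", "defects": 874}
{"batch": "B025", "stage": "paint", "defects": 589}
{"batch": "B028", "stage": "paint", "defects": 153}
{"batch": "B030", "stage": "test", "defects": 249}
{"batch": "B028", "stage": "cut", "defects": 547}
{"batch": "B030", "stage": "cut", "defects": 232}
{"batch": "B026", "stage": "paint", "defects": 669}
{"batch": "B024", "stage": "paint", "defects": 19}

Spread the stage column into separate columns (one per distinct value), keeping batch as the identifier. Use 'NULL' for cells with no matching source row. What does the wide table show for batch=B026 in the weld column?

859

The long row with batch=B026, stage=weld has defects=859.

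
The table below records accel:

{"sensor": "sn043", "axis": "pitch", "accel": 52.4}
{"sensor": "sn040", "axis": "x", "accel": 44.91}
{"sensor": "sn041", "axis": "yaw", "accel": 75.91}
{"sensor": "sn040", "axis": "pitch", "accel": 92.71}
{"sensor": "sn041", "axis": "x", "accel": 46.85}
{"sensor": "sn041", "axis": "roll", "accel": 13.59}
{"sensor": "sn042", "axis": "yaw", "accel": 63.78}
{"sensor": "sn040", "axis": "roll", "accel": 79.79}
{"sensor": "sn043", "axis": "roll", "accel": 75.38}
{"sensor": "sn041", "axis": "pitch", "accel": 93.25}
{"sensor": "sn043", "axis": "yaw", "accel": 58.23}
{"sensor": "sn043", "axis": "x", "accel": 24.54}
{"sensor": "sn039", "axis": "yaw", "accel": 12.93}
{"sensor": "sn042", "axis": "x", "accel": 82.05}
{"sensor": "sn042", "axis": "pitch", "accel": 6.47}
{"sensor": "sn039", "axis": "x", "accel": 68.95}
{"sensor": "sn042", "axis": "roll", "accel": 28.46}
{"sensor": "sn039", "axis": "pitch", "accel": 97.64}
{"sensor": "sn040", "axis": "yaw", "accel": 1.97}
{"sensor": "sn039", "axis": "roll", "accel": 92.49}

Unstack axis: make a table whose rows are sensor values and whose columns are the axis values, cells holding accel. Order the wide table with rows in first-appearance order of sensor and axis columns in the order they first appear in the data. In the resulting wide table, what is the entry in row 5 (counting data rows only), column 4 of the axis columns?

With rows in first-appearance order of sensor, row 5 is sensor=sn039. axis columns in first-appearance order: pitch, x, yaw, roll; column 4 is roll.
Long rows with sensor=sn039, axis=roll: accel = 92.49.

92.49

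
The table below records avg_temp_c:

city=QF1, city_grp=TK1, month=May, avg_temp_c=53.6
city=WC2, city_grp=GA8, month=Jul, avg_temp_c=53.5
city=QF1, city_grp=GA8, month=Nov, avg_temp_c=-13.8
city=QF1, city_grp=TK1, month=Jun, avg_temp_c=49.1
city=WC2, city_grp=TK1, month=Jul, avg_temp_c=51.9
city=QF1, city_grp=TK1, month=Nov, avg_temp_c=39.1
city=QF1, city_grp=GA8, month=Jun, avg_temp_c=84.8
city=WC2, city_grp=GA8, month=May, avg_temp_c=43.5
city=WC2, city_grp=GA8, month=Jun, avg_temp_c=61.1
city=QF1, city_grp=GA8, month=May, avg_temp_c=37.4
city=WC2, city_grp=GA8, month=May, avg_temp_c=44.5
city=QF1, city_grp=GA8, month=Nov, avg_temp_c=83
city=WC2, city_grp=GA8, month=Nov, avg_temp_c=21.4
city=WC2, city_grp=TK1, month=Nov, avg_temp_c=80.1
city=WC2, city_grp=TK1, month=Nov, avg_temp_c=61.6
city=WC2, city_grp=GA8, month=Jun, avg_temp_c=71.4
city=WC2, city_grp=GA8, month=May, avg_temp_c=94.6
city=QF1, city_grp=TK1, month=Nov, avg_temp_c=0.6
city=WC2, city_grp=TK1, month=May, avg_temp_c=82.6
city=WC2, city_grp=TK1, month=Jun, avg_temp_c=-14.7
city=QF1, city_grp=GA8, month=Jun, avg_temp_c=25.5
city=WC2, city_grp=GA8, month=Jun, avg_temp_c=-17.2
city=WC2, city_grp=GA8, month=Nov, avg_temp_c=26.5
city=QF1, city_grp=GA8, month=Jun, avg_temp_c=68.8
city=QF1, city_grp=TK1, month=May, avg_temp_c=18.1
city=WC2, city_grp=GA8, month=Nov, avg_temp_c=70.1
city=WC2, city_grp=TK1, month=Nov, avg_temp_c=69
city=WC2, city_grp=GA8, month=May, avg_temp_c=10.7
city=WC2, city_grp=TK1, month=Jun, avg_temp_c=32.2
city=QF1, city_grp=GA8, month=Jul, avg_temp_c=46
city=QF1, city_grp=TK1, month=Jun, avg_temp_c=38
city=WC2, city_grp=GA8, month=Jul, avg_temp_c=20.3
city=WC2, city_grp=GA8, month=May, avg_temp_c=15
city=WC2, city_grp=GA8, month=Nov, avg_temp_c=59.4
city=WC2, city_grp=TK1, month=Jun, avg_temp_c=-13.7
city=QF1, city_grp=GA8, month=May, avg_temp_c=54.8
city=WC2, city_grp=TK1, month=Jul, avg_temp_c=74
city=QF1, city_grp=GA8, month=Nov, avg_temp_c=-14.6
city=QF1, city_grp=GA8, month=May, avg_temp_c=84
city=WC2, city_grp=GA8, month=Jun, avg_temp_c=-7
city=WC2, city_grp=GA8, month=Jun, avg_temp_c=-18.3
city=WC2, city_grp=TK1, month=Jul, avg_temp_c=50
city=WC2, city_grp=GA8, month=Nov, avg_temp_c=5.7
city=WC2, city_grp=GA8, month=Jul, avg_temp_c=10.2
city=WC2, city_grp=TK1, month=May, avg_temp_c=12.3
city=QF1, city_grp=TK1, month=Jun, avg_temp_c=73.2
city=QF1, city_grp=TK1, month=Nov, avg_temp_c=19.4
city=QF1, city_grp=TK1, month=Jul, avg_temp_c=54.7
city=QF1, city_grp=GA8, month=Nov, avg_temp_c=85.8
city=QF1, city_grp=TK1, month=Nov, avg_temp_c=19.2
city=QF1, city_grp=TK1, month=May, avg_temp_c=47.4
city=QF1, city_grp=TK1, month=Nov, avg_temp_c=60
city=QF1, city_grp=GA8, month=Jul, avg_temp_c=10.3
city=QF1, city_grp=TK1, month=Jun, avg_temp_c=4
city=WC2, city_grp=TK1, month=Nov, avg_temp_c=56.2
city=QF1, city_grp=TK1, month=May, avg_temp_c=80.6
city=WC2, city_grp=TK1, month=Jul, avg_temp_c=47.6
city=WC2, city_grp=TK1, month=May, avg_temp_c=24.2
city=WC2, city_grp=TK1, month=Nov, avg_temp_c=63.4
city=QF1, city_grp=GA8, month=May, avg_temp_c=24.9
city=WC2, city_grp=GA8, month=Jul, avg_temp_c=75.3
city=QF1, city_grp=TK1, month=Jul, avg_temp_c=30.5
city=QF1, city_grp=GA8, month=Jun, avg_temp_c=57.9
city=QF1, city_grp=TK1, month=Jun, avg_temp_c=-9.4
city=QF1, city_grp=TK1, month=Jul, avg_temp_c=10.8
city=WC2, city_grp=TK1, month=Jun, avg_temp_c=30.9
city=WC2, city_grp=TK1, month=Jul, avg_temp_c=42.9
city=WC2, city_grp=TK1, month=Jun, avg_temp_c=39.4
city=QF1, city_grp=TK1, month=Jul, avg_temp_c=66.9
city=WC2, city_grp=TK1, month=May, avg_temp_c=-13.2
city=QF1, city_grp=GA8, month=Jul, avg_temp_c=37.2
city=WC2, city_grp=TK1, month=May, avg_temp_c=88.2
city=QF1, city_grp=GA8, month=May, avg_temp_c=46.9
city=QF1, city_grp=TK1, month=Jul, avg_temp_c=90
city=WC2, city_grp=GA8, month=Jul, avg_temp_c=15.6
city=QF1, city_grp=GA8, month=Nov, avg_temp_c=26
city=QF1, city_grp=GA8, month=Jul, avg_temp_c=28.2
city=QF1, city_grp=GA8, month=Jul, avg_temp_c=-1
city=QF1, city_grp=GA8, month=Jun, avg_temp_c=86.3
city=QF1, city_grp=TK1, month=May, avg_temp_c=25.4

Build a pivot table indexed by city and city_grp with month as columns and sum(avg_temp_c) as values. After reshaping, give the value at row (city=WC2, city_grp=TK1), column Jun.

74.1

Rows with city=WC2, city_grp=TK1 and month=Jun: avg_temp_c values are -14.7, 32.2, -13.7, 30.9, 39.4.
-14.7 + 32.2 + -13.7 + 30.9 + 39.4 = 74.1.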